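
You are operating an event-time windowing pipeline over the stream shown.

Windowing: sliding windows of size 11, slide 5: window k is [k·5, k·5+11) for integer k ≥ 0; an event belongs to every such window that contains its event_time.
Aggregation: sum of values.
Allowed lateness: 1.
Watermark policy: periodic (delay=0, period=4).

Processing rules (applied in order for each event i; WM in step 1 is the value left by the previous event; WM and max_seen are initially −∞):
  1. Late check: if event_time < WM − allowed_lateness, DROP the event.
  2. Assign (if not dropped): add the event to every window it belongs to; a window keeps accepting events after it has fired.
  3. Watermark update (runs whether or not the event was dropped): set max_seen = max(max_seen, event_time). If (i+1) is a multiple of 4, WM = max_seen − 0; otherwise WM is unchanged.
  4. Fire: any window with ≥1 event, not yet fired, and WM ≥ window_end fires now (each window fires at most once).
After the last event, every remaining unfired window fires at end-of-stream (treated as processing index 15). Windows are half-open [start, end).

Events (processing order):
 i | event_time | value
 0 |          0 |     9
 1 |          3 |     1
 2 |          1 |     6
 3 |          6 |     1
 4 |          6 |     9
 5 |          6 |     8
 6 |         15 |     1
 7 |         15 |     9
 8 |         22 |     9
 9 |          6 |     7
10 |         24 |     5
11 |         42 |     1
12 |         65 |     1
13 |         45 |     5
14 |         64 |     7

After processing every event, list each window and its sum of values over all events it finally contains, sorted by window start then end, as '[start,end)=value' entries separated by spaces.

[0,11)=34 [5,16)=28 [10,21)=10 [15,26)=24 [20,31)=14 [35,46)=6 [40,51)=6 [45,56)=5 [55,66)=8 [60,71)=8 [65,76)=1

i=0 t=0 v=9: → [0,11); WM=−∞
i=1 t=3 v=1: → [0,11); WM=−∞
i=2 t=1 v=6: → [0,11); WM=−∞
i=3 t=6 v=1: → [5,16),[0,11); WM=6
i=4 t=6 v=9: → [5,16),[0,11); WM=6
i=5 t=6 v=8: → [5,16),[0,11); WM=6
i=6 t=15 v=1: → [15,26),[10,21),[5,16); WM=6
i=7 t=15 v=9: → [15,26),[10,21),[5,16); WM=15; [0,11) fires=34
i=8 t=22 v=9: → [20,31),[15,26); WM=15
i=9 t=6 v=7: DROP (t<15-1); WM=15
i=10 t=24 v=5: → [20,31),[15,26); WM=15
i=11 t=42 v=1: → [40,51),[35,46); WM=42; [5,16) fires=28 [10,21) fires=10 [15,26) fires=24 [20,31) fires=14
i=12 t=65 v=1: → [65,76),[60,71),[55,66); WM=42
i=13 t=45 v=5: → [45,56),[40,51),[35,46); WM=42
i=14 t=64 v=7: → [60,71),[55,66); WM=42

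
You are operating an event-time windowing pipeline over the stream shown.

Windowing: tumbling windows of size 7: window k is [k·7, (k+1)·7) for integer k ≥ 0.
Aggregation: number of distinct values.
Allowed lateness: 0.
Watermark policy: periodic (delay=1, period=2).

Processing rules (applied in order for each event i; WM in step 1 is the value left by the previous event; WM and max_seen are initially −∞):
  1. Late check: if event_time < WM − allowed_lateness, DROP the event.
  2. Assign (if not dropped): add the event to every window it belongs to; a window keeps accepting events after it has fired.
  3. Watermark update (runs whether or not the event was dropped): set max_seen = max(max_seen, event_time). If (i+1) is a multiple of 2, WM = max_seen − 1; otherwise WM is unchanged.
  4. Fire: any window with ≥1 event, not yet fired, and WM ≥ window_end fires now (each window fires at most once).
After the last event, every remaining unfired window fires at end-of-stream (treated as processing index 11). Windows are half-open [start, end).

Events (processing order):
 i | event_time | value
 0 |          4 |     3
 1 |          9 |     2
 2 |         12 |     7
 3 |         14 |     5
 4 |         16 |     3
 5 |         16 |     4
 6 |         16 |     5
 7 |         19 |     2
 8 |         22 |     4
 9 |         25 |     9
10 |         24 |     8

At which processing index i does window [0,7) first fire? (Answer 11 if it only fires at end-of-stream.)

1

i=0 t=4 v=3: → [0,7); WM=−∞
i=1 t=9 v=2: → [7,14); WM=8; [0,7) fires=1
i=2 t=12 v=7: → [7,14); WM=8
i=3 t=14 v=5: → [14,21); WM=13
i=4 t=16 v=3: → [14,21); WM=13
i=5 t=16 v=4: → [14,21); WM=15; [7,14) fires=2
i=6 t=16 v=5: → [14,21); WM=15
i=7 t=19 v=2: → [14,21); WM=18
i=8 t=22 v=4: → [21,28); WM=18
i=9 t=25 v=9: → [21,28); WM=24; [14,21) fires=4
i=10 t=24 v=8: → [21,28); WM=24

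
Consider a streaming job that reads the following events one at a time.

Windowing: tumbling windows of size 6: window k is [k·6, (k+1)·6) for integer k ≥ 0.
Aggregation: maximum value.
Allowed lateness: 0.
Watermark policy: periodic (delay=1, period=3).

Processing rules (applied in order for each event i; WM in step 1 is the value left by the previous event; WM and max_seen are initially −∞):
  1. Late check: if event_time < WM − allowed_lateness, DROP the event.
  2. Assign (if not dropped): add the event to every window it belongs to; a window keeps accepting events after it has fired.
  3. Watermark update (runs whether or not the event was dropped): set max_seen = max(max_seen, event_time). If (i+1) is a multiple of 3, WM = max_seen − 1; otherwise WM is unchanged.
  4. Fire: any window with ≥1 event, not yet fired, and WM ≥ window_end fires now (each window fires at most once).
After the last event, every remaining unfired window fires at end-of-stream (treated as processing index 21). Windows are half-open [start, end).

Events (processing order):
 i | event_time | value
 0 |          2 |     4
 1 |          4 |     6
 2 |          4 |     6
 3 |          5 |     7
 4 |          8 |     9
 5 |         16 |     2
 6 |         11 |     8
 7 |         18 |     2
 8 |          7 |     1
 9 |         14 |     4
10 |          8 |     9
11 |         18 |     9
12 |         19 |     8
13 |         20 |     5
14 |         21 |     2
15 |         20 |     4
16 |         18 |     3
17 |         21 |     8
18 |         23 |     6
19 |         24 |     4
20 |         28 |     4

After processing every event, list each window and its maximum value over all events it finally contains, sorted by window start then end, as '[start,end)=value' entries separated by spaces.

[0,6)=7 [6,12)=9 [12,18)=2 [18,24)=9 [24,30)=4

i=0 t=2 v=4: → [0,6); WM=−∞
i=1 t=4 v=6: → [0,6); WM=−∞
i=2 t=4 v=6: → [0,6); WM=3
i=3 t=5 v=7: → [0,6); WM=3
i=4 t=8 v=9: → [6,12); WM=3
i=5 t=16 v=2: → [12,18); WM=15; [0,6) fires=7 [6,12) fires=9
i=6 t=11 v=8: DROP (t<15-0); WM=15
i=7 t=18 v=2: → [18,24); WM=15
i=8 t=7 v=1: DROP (t<15-0); WM=17
i=9 t=14 v=4: DROP (t<17-0); WM=17
i=10 t=8 v=9: DROP (t<17-0); WM=17
i=11 t=18 v=9: → [18,24); WM=17
i=12 t=19 v=8: → [18,24); WM=17
i=13 t=20 v=5: → [18,24); WM=17
i=14 t=21 v=2: → [18,24); WM=20; [12,18) fires=2
i=15 t=20 v=4: → [18,24); WM=20
i=16 t=18 v=3: DROP (t<20-0); WM=20
i=17 t=21 v=8: → [18,24); WM=20
i=18 t=23 v=6: → [18,24); WM=20
i=19 t=24 v=4: → [24,30); WM=20
i=20 t=28 v=4: → [24,30); WM=27; [18,24) fires=9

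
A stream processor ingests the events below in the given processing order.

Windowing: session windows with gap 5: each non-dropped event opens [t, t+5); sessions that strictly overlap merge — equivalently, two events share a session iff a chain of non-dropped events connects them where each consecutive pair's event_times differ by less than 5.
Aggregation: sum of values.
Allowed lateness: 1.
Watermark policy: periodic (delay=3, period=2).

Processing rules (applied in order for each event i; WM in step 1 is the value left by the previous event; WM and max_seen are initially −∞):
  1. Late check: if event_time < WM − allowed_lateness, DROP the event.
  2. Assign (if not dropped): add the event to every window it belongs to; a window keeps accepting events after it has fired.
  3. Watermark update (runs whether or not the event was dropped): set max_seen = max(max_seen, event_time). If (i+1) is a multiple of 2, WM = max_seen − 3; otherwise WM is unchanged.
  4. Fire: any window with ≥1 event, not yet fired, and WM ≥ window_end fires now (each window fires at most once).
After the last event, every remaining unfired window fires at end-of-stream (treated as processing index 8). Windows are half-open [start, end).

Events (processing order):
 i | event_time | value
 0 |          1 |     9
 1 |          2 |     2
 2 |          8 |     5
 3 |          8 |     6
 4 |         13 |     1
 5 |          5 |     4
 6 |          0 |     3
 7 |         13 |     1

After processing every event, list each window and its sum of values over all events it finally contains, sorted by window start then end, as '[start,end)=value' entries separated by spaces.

i=0 t=1 v=9: → [1,6); WM=−∞
i=1 t=2 v=2: → [1,7); WM=-1
i=2 t=8 v=5: → [8,13); WM=-1
i=3 t=8 v=6: → [8,13); WM=5
i=4 t=13 v=1: → [13,18); WM=5
i=5 t=5 v=4: → [1,13); WM=10
i=6 t=0 v=3: DROP (t<10-1); WM=10
i=7 t=13 v=1: → [13,18); WM=10

[1,13)=26 [13,18)=2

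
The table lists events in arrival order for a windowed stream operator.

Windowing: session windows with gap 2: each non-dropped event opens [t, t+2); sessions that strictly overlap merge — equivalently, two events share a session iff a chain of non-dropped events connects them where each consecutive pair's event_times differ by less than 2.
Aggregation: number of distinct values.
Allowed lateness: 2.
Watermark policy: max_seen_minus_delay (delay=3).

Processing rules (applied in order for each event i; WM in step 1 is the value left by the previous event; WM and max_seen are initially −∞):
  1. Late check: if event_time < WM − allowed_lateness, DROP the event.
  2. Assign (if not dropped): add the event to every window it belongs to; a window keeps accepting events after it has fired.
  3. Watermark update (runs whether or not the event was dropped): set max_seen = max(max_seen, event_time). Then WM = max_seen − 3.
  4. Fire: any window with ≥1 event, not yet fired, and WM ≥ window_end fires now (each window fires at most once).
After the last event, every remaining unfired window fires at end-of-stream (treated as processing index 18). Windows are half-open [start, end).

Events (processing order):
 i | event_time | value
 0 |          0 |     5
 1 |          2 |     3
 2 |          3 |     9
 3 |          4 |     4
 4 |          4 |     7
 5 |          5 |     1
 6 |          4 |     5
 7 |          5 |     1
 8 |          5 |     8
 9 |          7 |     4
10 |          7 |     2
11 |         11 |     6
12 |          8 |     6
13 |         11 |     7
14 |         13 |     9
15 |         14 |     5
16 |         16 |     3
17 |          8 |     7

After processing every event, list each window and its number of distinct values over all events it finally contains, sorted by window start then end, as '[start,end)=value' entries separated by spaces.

i=0 t=0 v=5: → [0,2); WM=-3
i=1 t=2 v=3: → [2,4); WM=-1
i=2 t=3 v=9: → [2,5); WM=0
i=3 t=4 v=4: → [2,6); WM=1
i=4 t=4 v=7: → [2,6); WM=1
i=5 t=5 v=1: → [2,7); WM=2
i=6 t=4 v=5: → [2,7); WM=2
i=7 t=5 v=1: → [2,7); WM=2
i=8 t=5 v=8: → [2,7); WM=2
i=9 t=7 v=4: → [7,9); WM=4
i=10 t=7 v=2: → [7,9); WM=4
i=11 t=11 v=6: → [11,13); WM=8
i=12 t=8 v=6: → [7,10); WM=8
i=13 t=11 v=7: → [11,13); WM=8
i=14 t=13 v=9: → [13,15); WM=10
i=15 t=14 v=5: → [13,16); WM=11
i=16 t=16 v=3: → [16,18); WM=13
i=17 t=8 v=7: DROP (t<13-2); WM=13

[0,2)=1 [2,7)=7 [7,10)=3 [11,13)=2 [13,16)=2 [16,18)=1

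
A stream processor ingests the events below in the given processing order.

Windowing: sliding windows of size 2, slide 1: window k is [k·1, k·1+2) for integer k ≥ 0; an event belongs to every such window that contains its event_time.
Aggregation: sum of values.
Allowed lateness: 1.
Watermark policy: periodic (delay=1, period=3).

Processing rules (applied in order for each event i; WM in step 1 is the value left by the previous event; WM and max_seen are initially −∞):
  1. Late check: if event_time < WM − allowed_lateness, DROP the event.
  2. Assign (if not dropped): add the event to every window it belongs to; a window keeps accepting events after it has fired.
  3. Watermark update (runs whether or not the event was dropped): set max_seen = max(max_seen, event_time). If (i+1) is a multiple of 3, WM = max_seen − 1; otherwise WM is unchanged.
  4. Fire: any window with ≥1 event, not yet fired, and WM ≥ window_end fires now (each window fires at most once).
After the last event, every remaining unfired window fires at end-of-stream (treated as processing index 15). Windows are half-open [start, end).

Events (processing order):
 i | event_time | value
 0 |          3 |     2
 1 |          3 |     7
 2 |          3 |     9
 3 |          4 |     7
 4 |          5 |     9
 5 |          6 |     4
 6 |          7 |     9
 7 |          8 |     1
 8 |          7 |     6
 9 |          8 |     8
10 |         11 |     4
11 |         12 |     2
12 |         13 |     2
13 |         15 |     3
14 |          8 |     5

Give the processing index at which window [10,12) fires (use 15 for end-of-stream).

i=0 t=3 v=2: → [3,5),[2,4); WM=−∞
i=1 t=3 v=7: → [3,5),[2,4); WM=−∞
i=2 t=3 v=9: → [3,5),[2,4); WM=2
i=3 t=4 v=7: → [4,6),[3,5); WM=2
i=4 t=5 v=9: → [5,7),[4,6); WM=2
i=5 t=6 v=4: → [6,8),[5,7); WM=5; [2,4) fires=18 [3,5) fires=25
i=6 t=7 v=9: → [7,9),[6,8); WM=5
i=7 t=8 v=1: → [8,10),[7,9); WM=5
i=8 t=7 v=6: → [7,9),[6,8); WM=7; [4,6) fires=16 [5,7) fires=13
i=9 t=8 v=8: → [8,10),[7,9); WM=7
i=10 t=11 v=4: → [11,13),[10,12); WM=7
i=11 t=12 v=2: → [12,14),[11,13); WM=11; [6,8) fires=19 [7,9) fires=24 [8,10) fires=9
i=12 t=13 v=2: → [13,15),[12,14); WM=11
i=13 t=15 v=3: → [15,17),[14,16); WM=11
i=14 t=8 v=5: DROP (t<11-1); WM=14; [10,12) fires=4 [11,13) fires=6 [12,14) fires=4

14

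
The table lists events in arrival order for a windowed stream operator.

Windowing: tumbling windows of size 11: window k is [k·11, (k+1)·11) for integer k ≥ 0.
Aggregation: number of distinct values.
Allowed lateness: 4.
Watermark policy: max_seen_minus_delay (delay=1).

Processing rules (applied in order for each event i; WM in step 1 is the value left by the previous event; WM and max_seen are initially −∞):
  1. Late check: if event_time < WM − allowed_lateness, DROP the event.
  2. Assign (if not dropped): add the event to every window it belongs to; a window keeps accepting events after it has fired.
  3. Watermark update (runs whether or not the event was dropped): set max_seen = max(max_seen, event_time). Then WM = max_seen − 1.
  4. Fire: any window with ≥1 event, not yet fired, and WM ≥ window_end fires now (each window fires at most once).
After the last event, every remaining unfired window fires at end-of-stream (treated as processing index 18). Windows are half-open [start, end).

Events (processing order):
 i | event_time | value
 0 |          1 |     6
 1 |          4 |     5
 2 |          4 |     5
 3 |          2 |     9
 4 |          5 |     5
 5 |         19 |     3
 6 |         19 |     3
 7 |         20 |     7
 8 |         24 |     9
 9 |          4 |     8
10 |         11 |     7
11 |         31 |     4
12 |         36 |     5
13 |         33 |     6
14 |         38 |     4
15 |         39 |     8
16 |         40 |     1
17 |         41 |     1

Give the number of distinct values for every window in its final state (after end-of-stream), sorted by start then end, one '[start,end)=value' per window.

i=0 t=1 v=6: → [0,11); WM=0
i=1 t=4 v=5: → [0,11); WM=3
i=2 t=4 v=5: → [0,11); WM=3
i=3 t=2 v=9: → [0,11); WM=3
i=4 t=5 v=5: → [0,11); WM=4
i=5 t=19 v=3: → [11,22); WM=18; [0,11) fires=3
i=6 t=19 v=3: → [11,22); WM=18
i=7 t=20 v=7: → [11,22); WM=19
i=8 t=24 v=9: → [22,33); WM=23; [11,22) fires=2
i=9 t=4 v=8: DROP (t<23-4); WM=23
i=10 t=11 v=7: DROP (t<23-4); WM=23
i=11 t=31 v=4: → [22,33); WM=30
i=12 t=36 v=5: → [33,44); WM=35; [22,33) fires=2
i=13 t=33 v=6: → [33,44); WM=35
i=14 t=38 v=4: → [33,44); WM=37
i=15 t=39 v=8: → [33,44); WM=38
i=16 t=40 v=1: → [33,44); WM=39
i=17 t=41 v=1: → [33,44); WM=40

[0,11)=3 [11,22)=2 [22,33)=2 [33,44)=5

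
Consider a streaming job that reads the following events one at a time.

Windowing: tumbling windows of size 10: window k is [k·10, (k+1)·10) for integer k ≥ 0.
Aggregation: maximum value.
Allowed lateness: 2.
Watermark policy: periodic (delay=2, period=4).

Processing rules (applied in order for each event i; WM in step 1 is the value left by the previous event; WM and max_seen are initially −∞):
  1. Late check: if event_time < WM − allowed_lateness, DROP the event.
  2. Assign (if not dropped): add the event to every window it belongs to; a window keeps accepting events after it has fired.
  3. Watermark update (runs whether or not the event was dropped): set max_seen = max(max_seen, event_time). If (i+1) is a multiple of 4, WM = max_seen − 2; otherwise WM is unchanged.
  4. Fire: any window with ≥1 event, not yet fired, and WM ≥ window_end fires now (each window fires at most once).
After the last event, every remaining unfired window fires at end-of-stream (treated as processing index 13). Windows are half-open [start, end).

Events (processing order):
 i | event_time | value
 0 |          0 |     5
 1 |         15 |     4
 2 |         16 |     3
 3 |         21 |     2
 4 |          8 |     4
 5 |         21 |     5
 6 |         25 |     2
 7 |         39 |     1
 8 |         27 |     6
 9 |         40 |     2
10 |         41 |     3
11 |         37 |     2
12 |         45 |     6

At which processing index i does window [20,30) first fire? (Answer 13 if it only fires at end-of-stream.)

7

i=0 t=0 v=5: → [0,10); WM=−∞
i=1 t=15 v=4: → [10,20); WM=−∞
i=2 t=16 v=3: → [10,20); WM=−∞
i=3 t=21 v=2: → [20,30); WM=19; [0,10) fires=5
i=4 t=8 v=4: DROP (t<19-2); WM=19
i=5 t=21 v=5: → [20,30); WM=19
i=6 t=25 v=2: → [20,30); WM=19
i=7 t=39 v=1: → [30,40); WM=37; [10,20) fires=4 [20,30) fires=5
i=8 t=27 v=6: DROP (t<37-2); WM=37
i=9 t=40 v=2: → [40,50); WM=37
i=10 t=41 v=3: → [40,50); WM=37
i=11 t=37 v=2: → [30,40); WM=39
i=12 t=45 v=6: → [40,50); WM=39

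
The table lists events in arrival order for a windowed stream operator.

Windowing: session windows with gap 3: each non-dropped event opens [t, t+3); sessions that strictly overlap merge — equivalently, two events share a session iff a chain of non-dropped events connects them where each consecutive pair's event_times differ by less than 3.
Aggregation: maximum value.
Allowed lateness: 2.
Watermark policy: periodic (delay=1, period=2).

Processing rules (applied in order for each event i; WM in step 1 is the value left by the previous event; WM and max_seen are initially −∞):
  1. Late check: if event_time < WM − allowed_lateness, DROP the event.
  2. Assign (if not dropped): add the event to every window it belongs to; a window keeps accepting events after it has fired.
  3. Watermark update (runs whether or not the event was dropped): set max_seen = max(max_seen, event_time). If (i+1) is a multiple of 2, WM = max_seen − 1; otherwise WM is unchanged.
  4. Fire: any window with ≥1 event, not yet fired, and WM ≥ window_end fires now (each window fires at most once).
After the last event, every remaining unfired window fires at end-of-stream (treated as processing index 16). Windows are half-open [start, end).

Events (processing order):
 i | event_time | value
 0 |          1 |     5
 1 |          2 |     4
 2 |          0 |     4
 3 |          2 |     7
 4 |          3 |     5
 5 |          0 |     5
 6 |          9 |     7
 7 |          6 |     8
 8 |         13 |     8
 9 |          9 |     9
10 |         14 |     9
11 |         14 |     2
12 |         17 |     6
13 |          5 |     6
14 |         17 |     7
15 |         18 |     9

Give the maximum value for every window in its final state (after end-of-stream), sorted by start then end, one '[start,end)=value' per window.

[0,6)=7 [6,9)=8 [9,12)=9 [13,17)=9 [17,21)=9

i=0 t=1 v=5: → [1,4); WM=−∞
i=1 t=2 v=4: → [1,5); WM=1
i=2 t=0 v=4: → [0,5); WM=1
i=3 t=2 v=7: → [0,5); WM=1
i=4 t=3 v=5: → [0,6); WM=1
i=5 t=0 v=5: → [0,6); WM=2
i=6 t=9 v=7: → [9,12); WM=2
i=7 t=6 v=8: → [6,9); WM=8
i=8 t=13 v=8: → [13,16); WM=8
i=9 t=9 v=9: → [9,12); WM=12
i=10 t=14 v=9: → [13,17); WM=12
i=11 t=14 v=2: → [13,17); WM=13
i=12 t=17 v=6: → [17,20); WM=13
i=13 t=5 v=6: DROP (t<13-2); WM=16
i=14 t=17 v=7: → [17,20); WM=16
i=15 t=18 v=9: → [17,21); WM=17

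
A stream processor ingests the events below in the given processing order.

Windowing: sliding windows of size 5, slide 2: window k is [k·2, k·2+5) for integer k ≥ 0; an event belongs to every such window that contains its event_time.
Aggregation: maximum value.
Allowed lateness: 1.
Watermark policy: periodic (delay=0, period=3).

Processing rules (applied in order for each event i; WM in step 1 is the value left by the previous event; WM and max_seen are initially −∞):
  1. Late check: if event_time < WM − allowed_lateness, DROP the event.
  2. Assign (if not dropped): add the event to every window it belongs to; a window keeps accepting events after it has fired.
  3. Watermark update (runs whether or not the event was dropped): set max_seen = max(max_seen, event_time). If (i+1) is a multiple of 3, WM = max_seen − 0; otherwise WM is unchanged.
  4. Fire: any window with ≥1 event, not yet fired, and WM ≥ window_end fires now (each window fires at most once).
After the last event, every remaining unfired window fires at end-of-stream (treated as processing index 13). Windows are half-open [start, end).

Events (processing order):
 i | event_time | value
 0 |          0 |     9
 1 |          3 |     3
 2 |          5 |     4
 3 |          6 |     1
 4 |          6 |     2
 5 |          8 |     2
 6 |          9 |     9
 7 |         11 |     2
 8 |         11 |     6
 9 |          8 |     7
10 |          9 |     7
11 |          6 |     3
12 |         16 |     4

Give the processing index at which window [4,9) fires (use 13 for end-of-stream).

8

i=0 t=0 v=9: → [0,5); WM=−∞
i=1 t=3 v=3: → [2,7),[0,5); WM=−∞
i=2 t=5 v=4: → [4,9),[2,7); WM=5; [0,5) fires=9
i=3 t=6 v=1: → [6,11),[4,9),[2,7); WM=5
i=4 t=6 v=2: → [6,11),[4,9),[2,7); WM=5
i=5 t=8 v=2: → [8,13),[6,11),[4,9); WM=8; [2,7) fires=4
i=6 t=9 v=9: → [8,13),[6,11); WM=8
i=7 t=11 v=2: → [10,15),[8,13); WM=8
i=8 t=11 v=6: → [10,15),[8,13); WM=11; [4,9) fires=4 [6,11) fires=9
i=9 t=8 v=7: DROP (t<11-1); WM=11
i=10 t=9 v=7: DROP (t<11-1); WM=11
i=11 t=6 v=3: DROP (t<11-1); WM=11
i=12 t=16 v=4: → [16,21),[14,19),[12,17); WM=11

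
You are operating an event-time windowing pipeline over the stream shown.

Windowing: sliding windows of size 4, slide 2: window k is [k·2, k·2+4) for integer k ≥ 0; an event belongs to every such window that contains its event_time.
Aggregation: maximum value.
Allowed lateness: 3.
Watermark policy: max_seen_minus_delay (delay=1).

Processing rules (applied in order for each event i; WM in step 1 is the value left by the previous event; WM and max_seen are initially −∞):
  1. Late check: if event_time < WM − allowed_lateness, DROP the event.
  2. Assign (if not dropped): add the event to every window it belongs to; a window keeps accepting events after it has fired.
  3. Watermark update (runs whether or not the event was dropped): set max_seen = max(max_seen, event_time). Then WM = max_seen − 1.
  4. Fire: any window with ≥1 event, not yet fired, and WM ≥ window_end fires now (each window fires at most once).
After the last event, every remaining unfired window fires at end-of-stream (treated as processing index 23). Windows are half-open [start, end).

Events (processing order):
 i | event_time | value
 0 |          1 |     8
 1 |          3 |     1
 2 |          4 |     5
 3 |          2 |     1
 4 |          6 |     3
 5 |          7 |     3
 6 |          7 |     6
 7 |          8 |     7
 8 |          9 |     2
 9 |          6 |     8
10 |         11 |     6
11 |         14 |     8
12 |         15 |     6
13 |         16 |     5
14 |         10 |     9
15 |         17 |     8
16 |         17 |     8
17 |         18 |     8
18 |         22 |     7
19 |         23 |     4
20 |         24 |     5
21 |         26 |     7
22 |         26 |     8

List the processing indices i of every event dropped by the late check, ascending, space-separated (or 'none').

i=0 t=1 v=8: → [0,4); WM=0
i=1 t=3 v=1: → [2,6),[0,4); WM=2
i=2 t=4 v=5: → [4,8),[2,6); WM=3
i=3 t=2 v=1: → [2,6),[0,4); WM=3
i=4 t=6 v=3: → [6,10),[4,8); WM=5; [0,4) fires=8
i=5 t=7 v=3: → [6,10),[4,8); WM=6; [2,6) fires=5
i=6 t=7 v=6: → [6,10),[4,8); WM=6
i=7 t=8 v=7: → [8,12),[6,10); WM=7
i=8 t=9 v=2: → [8,12),[6,10); WM=8; [4,8) fires=6
i=9 t=6 v=8: → [6,10),[4,8); WM=8
i=10 t=11 v=6: → [10,14),[8,12); WM=10; [6,10) fires=8
i=11 t=14 v=8: → [14,18),[12,16); WM=13; [8,12) fires=7
i=12 t=15 v=6: → [14,18),[12,16); WM=14; [10,14) fires=6
i=13 t=16 v=5: → [16,20),[14,18); WM=15
i=14 t=10 v=9: DROP (t<15-3); WM=15
i=15 t=17 v=8: → [16,20),[14,18); WM=16; [12,16) fires=8
i=16 t=17 v=8: → [16,20),[14,18); WM=16
i=17 t=18 v=8: → [18,22),[16,20); WM=17
i=18 t=22 v=7: → [22,26),[20,24); WM=21; [14,18) fires=8 [16,20) fires=8
i=19 t=23 v=4: → [22,26),[20,24); WM=22; [18,22) fires=8
i=20 t=24 v=5: → [24,28),[22,26); WM=23
i=21 t=26 v=7: → [26,30),[24,28); WM=25; [20,24) fires=7
i=22 t=26 v=8: → [26,30),[24,28); WM=25

14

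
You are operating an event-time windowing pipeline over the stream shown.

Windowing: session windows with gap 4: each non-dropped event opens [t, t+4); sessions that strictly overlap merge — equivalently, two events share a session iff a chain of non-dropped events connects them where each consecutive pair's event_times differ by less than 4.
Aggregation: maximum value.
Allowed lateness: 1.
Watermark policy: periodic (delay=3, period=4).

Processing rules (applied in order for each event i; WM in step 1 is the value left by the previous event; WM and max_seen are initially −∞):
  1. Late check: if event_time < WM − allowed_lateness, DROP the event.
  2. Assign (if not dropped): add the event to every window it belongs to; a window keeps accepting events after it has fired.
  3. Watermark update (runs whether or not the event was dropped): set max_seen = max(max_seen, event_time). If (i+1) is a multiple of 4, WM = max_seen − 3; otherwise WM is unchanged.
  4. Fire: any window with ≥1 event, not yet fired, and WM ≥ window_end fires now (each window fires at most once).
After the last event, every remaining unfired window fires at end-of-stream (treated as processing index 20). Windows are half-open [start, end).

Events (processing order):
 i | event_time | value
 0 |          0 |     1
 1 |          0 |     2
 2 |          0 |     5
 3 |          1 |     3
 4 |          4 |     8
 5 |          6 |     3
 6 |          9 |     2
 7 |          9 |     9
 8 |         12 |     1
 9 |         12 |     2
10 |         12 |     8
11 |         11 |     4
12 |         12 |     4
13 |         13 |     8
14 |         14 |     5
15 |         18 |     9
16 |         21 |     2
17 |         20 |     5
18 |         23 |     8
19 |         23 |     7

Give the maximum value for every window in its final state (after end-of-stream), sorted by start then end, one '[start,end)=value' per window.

[0,18)=9 [18,27)=9

i=0 t=0 v=1: → [0,4); WM=−∞
i=1 t=0 v=2: → [0,4); WM=−∞
i=2 t=0 v=5: → [0,4); WM=−∞
i=3 t=1 v=3: → [0,5); WM=-2
i=4 t=4 v=8: → [0,8); WM=-2
i=5 t=6 v=3: → [0,10); WM=-2
i=6 t=9 v=2: → [0,13); WM=-2
i=7 t=9 v=9: → [0,13); WM=6
i=8 t=12 v=1: → [0,16); WM=6
i=9 t=12 v=2: → [0,16); WM=6
i=10 t=12 v=8: → [0,16); WM=6
i=11 t=11 v=4: → [0,16); WM=9
i=12 t=12 v=4: → [0,16); WM=9
i=13 t=13 v=8: → [0,17); WM=9
i=14 t=14 v=5: → [0,18); WM=9
i=15 t=18 v=9: → [18,22); WM=15
i=16 t=21 v=2: → [18,25); WM=15
i=17 t=20 v=5: → [18,25); WM=15
i=18 t=23 v=8: → [18,27); WM=15
i=19 t=23 v=7: → [18,27); WM=20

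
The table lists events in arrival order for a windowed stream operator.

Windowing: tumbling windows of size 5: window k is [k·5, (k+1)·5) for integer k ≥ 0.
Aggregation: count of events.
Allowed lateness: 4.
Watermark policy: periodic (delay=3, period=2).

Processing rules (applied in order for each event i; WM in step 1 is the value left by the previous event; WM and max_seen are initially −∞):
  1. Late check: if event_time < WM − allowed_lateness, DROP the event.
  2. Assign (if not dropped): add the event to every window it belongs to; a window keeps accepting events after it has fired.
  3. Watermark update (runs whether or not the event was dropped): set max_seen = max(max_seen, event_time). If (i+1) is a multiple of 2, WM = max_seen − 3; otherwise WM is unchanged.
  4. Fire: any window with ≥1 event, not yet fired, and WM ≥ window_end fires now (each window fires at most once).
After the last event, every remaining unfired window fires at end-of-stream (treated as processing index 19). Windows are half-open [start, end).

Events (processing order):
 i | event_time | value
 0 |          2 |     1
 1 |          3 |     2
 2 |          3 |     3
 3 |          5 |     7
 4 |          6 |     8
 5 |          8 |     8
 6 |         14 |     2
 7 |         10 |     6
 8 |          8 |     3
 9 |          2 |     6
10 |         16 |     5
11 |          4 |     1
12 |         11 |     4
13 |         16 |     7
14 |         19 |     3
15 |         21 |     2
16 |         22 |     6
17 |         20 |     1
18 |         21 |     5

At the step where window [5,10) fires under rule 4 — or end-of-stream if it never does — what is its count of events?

3

i=0 t=2 v=1: → [0,5); WM=−∞
i=1 t=3 v=2: → [0,5); WM=0
i=2 t=3 v=3: → [0,5); WM=0
i=3 t=5 v=7: → [5,10); WM=2
i=4 t=6 v=8: → [5,10); WM=2
i=5 t=8 v=8: → [5,10); WM=5; [0,5) fires=3
i=6 t=14 v=2: → [10,15); WM=5
i=7 t=10 v=6: → [10,15); WM=11; [5,10) fires=3
i=8 t=8 v=3: → [5,10); WM=11
i=9 t=2 v=6: DROP (t<11-4); WM=11
i=10 t=16 v=5: → [15,20); WM=11
i=11 t=4 v=1: DROP (t<11-4); WM=13
i=12 t=11 v=4: → [10,15); WM=13
i=13 t=16 v=7: → [15,20); WM=13
i=14 t=19 v=3: → [15,20); WM=13
i=15 t=21 v=2: → [20,25); WM=18; [10,15) fires=3
i=16 t=22 v=6: → [20,25); WM=18
i=17 t=20 v=1: → [20,25); WM=19
i=18 t=21 v=5: → [20,25); WM=19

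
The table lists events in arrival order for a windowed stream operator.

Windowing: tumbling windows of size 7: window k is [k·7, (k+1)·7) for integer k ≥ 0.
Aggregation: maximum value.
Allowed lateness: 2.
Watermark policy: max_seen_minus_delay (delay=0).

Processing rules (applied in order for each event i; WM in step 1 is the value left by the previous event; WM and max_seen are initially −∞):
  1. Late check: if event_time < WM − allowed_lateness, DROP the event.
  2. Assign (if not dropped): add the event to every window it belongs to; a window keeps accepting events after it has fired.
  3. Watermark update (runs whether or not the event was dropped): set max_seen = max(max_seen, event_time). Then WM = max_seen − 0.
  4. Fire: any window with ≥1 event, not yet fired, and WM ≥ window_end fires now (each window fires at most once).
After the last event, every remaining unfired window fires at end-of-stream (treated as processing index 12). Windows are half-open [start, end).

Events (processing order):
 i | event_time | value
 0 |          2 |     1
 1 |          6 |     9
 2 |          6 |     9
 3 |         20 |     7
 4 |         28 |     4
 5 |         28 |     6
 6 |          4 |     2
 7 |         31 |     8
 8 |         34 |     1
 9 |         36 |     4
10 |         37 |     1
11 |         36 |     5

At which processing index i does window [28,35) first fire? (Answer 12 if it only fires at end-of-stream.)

i=0 t=2 v=1: → [0,7); WM=2
i=1 t=6 v=9: → [0,7); WM=6
i=2 t=6 v=9: → [0,7); WM=6
i=3 t=20 v=7: → [14,21); WM=20; [0,7) fires=9
i=4 t=28 v=4: → [28,35); WM=28; [14,21) fires=7
i=5 t=28 v=6: → [28,35); WM=28
i=6 t=4 v=2: DROP (t<28-2); WM=28
i=7 t=31 v=8: → [28,35); WM=31
i=8 t=34 v=1: → [28,35); WM=34
i=9 t=36 v=4: → [35,42); WM=36; [28,35) fires=8
i=10 t=37 v=1: → [35,42); WM=37
i=11 t=36 v=5: → [35,42); WM=37

9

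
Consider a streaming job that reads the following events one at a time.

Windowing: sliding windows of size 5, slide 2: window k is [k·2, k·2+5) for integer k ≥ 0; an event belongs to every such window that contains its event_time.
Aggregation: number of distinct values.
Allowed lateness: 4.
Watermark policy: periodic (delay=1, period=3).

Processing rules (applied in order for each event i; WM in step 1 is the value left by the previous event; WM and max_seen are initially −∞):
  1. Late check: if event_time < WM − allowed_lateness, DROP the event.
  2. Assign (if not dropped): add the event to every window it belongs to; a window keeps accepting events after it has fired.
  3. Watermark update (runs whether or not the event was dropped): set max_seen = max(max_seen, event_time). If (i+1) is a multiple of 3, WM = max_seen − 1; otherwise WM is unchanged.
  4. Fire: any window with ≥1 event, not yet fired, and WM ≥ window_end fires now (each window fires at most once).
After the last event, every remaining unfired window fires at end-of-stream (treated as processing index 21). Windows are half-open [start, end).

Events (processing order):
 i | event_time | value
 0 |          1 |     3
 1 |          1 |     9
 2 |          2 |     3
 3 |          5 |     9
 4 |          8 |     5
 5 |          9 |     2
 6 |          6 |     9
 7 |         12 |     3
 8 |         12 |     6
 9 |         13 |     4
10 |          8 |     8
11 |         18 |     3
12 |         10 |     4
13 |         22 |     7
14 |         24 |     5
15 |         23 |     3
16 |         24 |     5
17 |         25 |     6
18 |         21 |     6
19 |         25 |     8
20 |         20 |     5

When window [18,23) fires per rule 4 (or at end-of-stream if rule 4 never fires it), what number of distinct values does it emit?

i=0 t=1 v=3: → [0,5); WM=−∞
i=1 t=1 v=9: → [0,5); WM=−∞
i=2 t=2 v=3: → [2,7),[0,5); WM=1
i=3 t=5 v=9: → [4,9),[2,7); WM=1
i=4 t=8 v=5: → [8,13),[6,11),[4,9); WM=1
i=5 t=9 v=2: → [8,13),[6,11); WM=8; [0,5) fires=2 [2,7) fires=2
i=6 t=6 v=9: → [6,11),[4,9),[2,7); WM=8
i=7 t=12 v=3: → [12,17),[10,15),[8,13); WM=8
i=8 t=12 v=6: → [12,17),[10,15),[8,13); WM=11; [4,9) fires=2 [6,11) fires=3
i=9 t=13 v=4: → [12,17),[10,15); WM=11
i=10 t=8 v=8: → [8,13),[6,11),[4,9); WM=11
i=11 t=18 v=3: → [18,23),[16,21),[14,19); WM=17; [8,13) fires=5 [10,15) fires=3 [12,17) fires=3
i=12 t=10 v=4: DROP (t<17-4); WM=17
i=13 t=22 v=7: → [22,27),[20,25),[18,23); WM=17
i=14 t=24 v=5: → [24,29),[22,27),[20,25); WM=23; [14,19) fires=1 [16,21) fires=1 [18,23) fires=2
i=15 t=23 v=3: → [22,27),[20,25); WM=23
i=16 t=24 v=5: → [24,29),[22,27),[20,25); WM=23
i=17 t=25 v=6: → [24,29),[22,27); WM=24
i=18 t=21 v=6: → [20,25),[18,23); WM=24
i=19 t=25 v=8: → [24,29),[22,27); WM=24
i=20 t=20 v=5: → [20,25),[18,23),[16,21); WM=24

2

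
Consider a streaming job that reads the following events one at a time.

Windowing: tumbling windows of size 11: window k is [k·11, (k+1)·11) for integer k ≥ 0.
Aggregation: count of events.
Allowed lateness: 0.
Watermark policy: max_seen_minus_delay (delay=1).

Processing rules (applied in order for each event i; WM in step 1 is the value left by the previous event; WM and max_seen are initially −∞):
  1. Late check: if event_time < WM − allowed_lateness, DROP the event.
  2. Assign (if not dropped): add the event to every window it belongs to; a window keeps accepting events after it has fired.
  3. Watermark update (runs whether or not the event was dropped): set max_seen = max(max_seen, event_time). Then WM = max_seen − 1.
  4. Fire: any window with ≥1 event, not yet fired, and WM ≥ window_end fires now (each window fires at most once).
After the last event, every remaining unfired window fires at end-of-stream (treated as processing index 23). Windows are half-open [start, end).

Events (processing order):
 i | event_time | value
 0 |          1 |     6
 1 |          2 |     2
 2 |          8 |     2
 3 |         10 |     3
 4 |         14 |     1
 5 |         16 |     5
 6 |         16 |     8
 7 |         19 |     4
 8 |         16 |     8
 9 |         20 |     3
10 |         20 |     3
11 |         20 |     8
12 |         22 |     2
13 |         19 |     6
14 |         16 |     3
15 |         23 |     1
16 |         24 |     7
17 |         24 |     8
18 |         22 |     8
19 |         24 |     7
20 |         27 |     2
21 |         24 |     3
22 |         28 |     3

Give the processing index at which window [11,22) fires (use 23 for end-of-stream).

15

i=0 t=1 v=6: → [0,11); WM=0
i=1 t=2 v=2: → [0,11); WM=1
i=2 t=8 v=2: → [0,11); WM=7
i=3 t=10 v=3: → [0,11); WM=9
i=4 t=14 v=1: → [11,22); WM=13; [0,11) fires=4
i=5 t=16 v=5: → [11,22); WM=15
i=6 t=16 v=8: → [11,22); WM=15
i=7 t=19 v=4: → [11,22); WM=18
i=8 t=16 v=8: DROP (t<18-0); WM=18
i=9 t=20 v=3: → [11,22); WM=19
i=10 t=20 v=3: → [11,22); WM=19
i=11 t=20 v=8: → [11,22); WM=19
i=12 t=22 v=2: → [22,33); WM=21
i=13 t=19 v=6: DROP (t<21-0); WM=21
i=14 t=16 v=3: DROP (t<21-0); WM=21
i=15 t=23 v=1: → [22,33); WM=22; [11,22) fires=7
i=16 t=24 v=7: → [22,33); WM=23
i=17 t=24 v=8: → [22,33); WM=23
i=18 t=22 v=8: DROP (t<23-0); WM=23
i=19 t=24 v=7: → [22,33); WM=23
i=20 t=27 v=2: → [22,33); WM=26
i=21 t=24 v=3: DROP (t<26-0); WM=26
i=22 t=28 v=3: → [22,33); WM=27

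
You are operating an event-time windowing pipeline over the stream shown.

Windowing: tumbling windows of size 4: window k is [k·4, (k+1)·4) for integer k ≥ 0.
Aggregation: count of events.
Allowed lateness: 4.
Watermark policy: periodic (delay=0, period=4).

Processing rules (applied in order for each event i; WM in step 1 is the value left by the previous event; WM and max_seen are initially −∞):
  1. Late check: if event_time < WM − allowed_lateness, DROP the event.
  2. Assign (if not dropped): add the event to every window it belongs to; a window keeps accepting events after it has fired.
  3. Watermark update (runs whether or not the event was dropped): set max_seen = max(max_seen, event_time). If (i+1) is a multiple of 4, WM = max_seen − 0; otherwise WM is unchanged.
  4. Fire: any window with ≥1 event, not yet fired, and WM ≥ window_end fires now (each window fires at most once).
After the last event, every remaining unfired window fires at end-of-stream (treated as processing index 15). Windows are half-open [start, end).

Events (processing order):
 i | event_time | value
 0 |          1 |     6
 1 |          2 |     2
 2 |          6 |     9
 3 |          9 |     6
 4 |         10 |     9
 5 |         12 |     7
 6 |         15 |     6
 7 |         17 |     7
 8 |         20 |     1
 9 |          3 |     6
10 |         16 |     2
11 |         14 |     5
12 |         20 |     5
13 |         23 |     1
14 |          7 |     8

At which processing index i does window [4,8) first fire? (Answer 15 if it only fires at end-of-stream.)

i=0 t=1 v=6: → [0,4); WM=−∞
i=1 t=2 v=2: → [0,4); WM=−∞
i=2 t=6 v=9: → [4,8); WM=−∞
i=3 t=9 v=6: → [8,12); WM=9; [0,4) fires=2 [4,8) fires=1
i=4 t=10 v=9: → [8,12); WM=9
i=5 t=12 v=7: → [12,16); WM=9
i=6 t=15 v=6: → [12,16); WM=9
i=7 t=17 v=7: → [16,20); WM=17; [8,12) fires=2 [12,16) fires=2
i=8 t=20 v=1: → [20,24); WM=17
i=9 t=3 v=6: DROP (t<17-4); WM=17
i=10 t=16 v=2: → [16,20); WM=17
i=11 t=14 v=5: → [12,16); WM=20; [16,20) fires=2
i=12 t=20 v=5: → [20,24); WM=20
i=13 t=23 v=1: → [20,24); WM=20
i=14 t=7 v=8: DROP (t<20-4); WM=20

3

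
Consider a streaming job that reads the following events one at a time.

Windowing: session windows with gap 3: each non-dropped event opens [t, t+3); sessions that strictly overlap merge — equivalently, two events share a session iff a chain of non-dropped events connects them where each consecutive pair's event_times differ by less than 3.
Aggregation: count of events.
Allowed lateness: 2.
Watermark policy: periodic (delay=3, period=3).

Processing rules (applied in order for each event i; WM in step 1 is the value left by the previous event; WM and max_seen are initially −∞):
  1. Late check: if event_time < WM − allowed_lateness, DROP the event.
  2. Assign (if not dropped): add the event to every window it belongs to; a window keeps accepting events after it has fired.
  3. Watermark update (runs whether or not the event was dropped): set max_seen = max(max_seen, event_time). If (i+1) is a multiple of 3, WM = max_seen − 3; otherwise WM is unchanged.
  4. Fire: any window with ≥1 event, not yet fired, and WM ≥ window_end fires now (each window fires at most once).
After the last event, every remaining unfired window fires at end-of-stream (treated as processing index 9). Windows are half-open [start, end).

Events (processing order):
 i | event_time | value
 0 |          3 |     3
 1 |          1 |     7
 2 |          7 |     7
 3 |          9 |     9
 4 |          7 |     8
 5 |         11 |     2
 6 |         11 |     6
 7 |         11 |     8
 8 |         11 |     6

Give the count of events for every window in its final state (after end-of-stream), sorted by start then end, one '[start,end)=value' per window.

[1,6)=2 [7,14)=7

i=0 t=3 v=3: → [3,6); WM=−∞
i=1 t=1 v=7: → [1,6); WM=−∞
i=2 t=7 v=7: → [7,10); WM=4
i=3 t=9 v=9: → [7,12); WM=4
i=4 t=7 v=8: → [7,12); WM=4
i=5 t=11 v=2: → [7,14); WM=8
i=6 t=11 v=6: → [7,14); WM=8
i=7 t=11 v=8: → [7,14); WM=8
i=8 t=11 v=6: → [7,14); WM=8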